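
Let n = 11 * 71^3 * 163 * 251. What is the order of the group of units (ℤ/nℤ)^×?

φ(11) = 11 − 1 = 10.
φ(71^3) = 71^2·(71−1) = 5041·70 = 352870.
φ(163) = 163 − 1 = 162.
φ(251) = 251 − 1 = 250.
Multiply: 10 · 352870 · 162 · 250 = 142912350000.

142912350000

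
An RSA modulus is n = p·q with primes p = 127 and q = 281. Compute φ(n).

φ(127) = 127 − 1 = 126.
φ(281) = 281 − 1 = 280.
Multiply: 126 · 280 = 35280.

35280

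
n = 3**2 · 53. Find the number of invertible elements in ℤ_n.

312

φ(3^2) = 3^2 − 3^1 = 9 − 3 = 6.
φ(53) = 53 − 1 = 52.
Since φ is multiplicative, φ(477) = 6 · 52 = 312.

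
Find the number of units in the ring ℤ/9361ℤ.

7920

Factor 9361: 9361 = 11 · 23 · 37.
φ(9361) = 9361 · (1 − 1/11) · (1 − 1/23) · (1 − 1/37)
       = 9361 · 7920/9361 = 7920.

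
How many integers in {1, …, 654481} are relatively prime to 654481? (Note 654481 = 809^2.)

653672

φ(809^2) = 809^1·(809−1) = 809·808 = 653672.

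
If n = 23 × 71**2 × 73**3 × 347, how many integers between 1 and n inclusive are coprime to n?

14515546288320

φ(23) = 23 − 1 = 22.
φ(71^2) = 71^2 − 71^1 = 5041 − 71 = 4970.
φ(73^3) = 73^2·(73−1) = 5329·72 = 383688.
φ(347) = 347 − 1 = 346.
φ(15651017916757) = 22 × 4970 × 383688 × 346 = 14515546288320.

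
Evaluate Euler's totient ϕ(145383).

First factor: 145383 = 3 × 7^2 × 23 × 43.
φ(3) = 3 − 1 = 2.
φ(7^2) = 7^1·(7−1) = 7·6 = 42.
φ(23) = 23 − 1 = 22.
φ(43) = 43 − 1 = 42.
Since φ is multiplicative, φ(145383) = 2 · 42 · 22 · 42 = 77616.

77616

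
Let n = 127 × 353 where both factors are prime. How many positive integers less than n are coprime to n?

For distinct primes, φ(pq) = (p−1)(q−1) = 126 × 352 = 44352.

44352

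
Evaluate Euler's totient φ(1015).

672

First factor: 1015 = 5 * 7 * 29.
φ(5) = 5 − 1 = 4.
φ(7) = 7 − 1 = 6.
φ(29) = 29 − 1 = 28.
Since φ is multiplicative, φ(1015) = 4 · 6 · 28 = 672.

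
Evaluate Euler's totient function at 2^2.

φ(2^2) = 2^1·(2−1) = 2·1 = 2.

2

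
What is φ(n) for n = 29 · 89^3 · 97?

1873665024

φ(29) = 29 − 1 = 28.
φ(89^3) = 89^3 − 89^2 = 704969 − 7921 = 697048.
φ(97) = 97 − 1 = 96.
Since φ is multiplicative, φ(1983077797) = 28 · 697048 · 96 = 1873665024.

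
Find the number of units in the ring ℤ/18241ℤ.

First factor: 18241 = 17 · 29 · 37.
φ(17) = 17 − 1 = 16.
φ(29) = 29 − 1 = 28.
φ(37) = 37 − 1 = 36.
Multiply: 16 · 28 · 36 = 16128.

16128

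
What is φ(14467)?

12672

14467 = 17 * 23 * 37.
φ(17) = 17 − 1 = 16.
φ(23) = 23 − 1 = 22.
φ(37) = 37 − 1 = 36.
Multiply: 16 · 22 · 36 = 12672.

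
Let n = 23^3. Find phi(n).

φ(23^3) = 23^2·(23−1) = 529·22 = 11638.

11638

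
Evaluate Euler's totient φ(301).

First factor: 301 = 7 * 43.
φ(7) = 7 − 1 = 6.
φ(43) = 43 − 1 = 42.
Multiply: 6 · 42 = 252.

252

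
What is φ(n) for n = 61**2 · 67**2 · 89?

φ(61^2) = 61^1·(61−1) = 61·60 = 3660.
φ(67^2) = 67^1·(67−1) = 67·66 = 4422.
φ(89) = 89 − 1 = 88.
Multiply: 3660 · 4422 · 88 = 1424237760.

1424237760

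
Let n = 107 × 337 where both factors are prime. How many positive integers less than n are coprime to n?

35616

φ(36059) = 36059 · (1 − 1/107) · (1 − 1/337)
       = 36059 · 35616/36059 = 35616.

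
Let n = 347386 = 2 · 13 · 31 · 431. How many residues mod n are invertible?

φ(2) = 2 − 1 = 1.
φ(13) = 13 − 1 = 12.
φ(31) = 31 − 1 = 30.
φ(431) = 431 − 1 = 430.
Multiply: 1 · 12 · 30 · 430 = 154800.

154800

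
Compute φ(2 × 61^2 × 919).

φ(2) = 2 − 1 = 1.
φ(61^2) = 61^2 − 61^1 = 3721 − 61 = 3660.
φ(919) = 919 − 1 = 918.
Multiply: 1 · 3660 · 918 = 3359880.

3359880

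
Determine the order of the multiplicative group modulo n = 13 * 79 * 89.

82368

φ(91403) = 91403 · (1 − 1/13) · (1 − 1/79) · (1 − 1/89)
       = 91403 · 82368/91403 = 82368.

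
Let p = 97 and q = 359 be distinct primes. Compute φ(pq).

34368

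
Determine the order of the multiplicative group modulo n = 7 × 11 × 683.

φ(7) = 7 − 1 = 6.
φ(11) = 11 − 1 = 10.
φ(683) = 683 − 1 = 682.
φ(52591) = 6 × 10 × 682 = 40920.

40920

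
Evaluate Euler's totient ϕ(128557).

100800

Factor 128557: 128557 = 11 · 13 · 29 · 31.
φ(128557) = 128557 · (1 − 1/11) · (1 − 1/13) · (1 − 1/29) · (1 − 1/31)
       = 128557 · 100800/128557 = 100800.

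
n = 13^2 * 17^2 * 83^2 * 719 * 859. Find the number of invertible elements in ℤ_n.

177908697128448

φ(13^2) = 13^1·(13−1) = 13·12 = 156.
φ(17^2) = 17^1·(17−1) = 17·16 = 272.
φ(83^2) = 83^2 − 83^1 = 6889 − 83 = 6806.
φ(719) = 719 − 1 = 718.
φ(859) = 859 − 1 = 858.
φ(207808250601029) = 156 × 272 × 6806 × 718 × 858 = 177908697128448.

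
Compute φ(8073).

4752

Prime factorization: 8073 = 3^3 × 13 × 23.
φ(3^3) = 3^2·(3−1) = 9·2 = 18.
φ(13) = 13 − 1 = 12.
φ(23) = 23 − 1 = 22.
Since φ is multiplicative, φ(8073) = 18 · 12 · 22 = 4752.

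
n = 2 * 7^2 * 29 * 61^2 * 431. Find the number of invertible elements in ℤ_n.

φ(4557860342) = 4557860342 · (1 − 1/2) · (1 − 1/7) · (1 − 1/29) · (1 − 1/61) · (1 − 1/431)
       = 4557860342 · 4334400/10674146 = 1850788800.

1850788800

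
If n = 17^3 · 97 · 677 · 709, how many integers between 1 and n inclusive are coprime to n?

φ(228745944073) = 228745944073 · (1 − 1/17) · (1 − 1/97) · (1 − 1/677) · (1 − 1/709)
       = 228745944073 · 735141888/791508457 = 212456005632.

212456005632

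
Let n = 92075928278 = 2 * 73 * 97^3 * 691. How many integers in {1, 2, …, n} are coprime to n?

φ(2) = 2 − 1 = 1.
φ(73) = 73 − 1 = 72.
φ(97^3) = 97^2·(97−1) = 9409·96 = 903264.
φ(691) = 691 − 1 = 690.
Multiply: 1 · 72 · 903264 · 690 = 44874155520.

44874155520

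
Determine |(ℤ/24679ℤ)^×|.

22176

24679 = 23 * 29 * 37.
φ(23) = 23 − 1 = 22.
φ(29) = 29 − 1 = 28.
φ(37) = 37 − 1 = 36.
Since φ is multiplicative, φ(24679) = 22 · 28 · 36 = 22176.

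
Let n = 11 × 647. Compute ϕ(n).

φ(11) = 11 − 1 = 10.
φ(647) = 647 − 1 = 646.
φ(7117) = 10 × 646 = 6460.

6460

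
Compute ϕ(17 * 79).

1248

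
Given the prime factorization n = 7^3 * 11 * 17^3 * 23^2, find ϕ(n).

6878847360

φ(9805940221) = 9805940221 · (1 − 1/7) · (1 − 1/11) · (1 − 1/17) · (1 − 1/23)
       = 9805940221 · 21120/30107 = 6878847360.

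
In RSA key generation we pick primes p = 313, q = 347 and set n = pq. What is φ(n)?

107952

φ(108611) = 108611 · (1 − 1/313) · (1 − 1/347)
       = 108611 · 107952/108611 = 107952.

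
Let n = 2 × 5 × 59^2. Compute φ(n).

φ(34810) = 34810 · (1 − 1/2) · (1 − 1/5) · (1 − 1/59)
       = 34810 · 232/590 = 13688.

13688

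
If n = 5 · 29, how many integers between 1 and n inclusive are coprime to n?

φ(5) = 5 − 1 = 4.
φ(29) = 29 − 1 = 28.
Multiply: 4 · 28 = 112.

112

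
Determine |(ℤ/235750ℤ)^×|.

88000

Factor 235750: 235750 = 2 · 5**3 · 23 · 41.
φ(235750) = 235750 · (1 − 1/2) · (1 − 1/5) · (1 − 1/23) · (1 − 1/41)
       = 235750 · 3520/9430 = 88000.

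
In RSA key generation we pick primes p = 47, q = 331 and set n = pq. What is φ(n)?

For distinct primes, φ(pq) = (p−1)(q−1) = 46 × 330 = 15180.

15180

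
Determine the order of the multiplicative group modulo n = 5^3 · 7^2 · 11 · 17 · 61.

40320000

φ(69867875) = 69867875 · (1 − 1/5) · (1 − 1/7) · (1 − 1/11) · (1 − 1/17) · (1 − 1/61)
       = 69867875 · 230400/399245 = 40320000.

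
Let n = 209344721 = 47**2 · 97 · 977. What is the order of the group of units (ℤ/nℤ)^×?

202570752

φ(47^2) = 47^1·(47−1) = 47·46 = 2162.
φ(97) = 97 − 1 = 96.
φ(977) = 977 − 1 = 976.
Since φ is multiplicative, φ(209344721) = 2162 · 96 · 976 = 202570752.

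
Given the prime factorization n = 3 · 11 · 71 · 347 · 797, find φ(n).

385582400

φ(647977737) = 647977737 · (1 − 1/3) · (1 − 1/11) · (1 − 1/71) · (1 − 1/347) · (1 − 1/797)
       = 647977737 · 385582400/647977737 = 385582400.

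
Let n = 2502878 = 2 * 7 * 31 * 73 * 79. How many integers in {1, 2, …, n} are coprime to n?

1010880

φ(2502878) = 2502878 · (1 − 1/2) · (1 − 1/7) · (1 − 1/31) · (1 − 1/73) · (1 − 1/79)
       = 2502878 · 1010880/2502878 = 1010880.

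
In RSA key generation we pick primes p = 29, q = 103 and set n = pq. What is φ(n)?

φ(2987) = 2987 · (1 − 1/29) · (1 − 1/103)
       = 2987 · 2856/2987 = 2856.

2856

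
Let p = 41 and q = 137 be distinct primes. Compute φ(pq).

φ(41) = 41 − 1 = 40.
φ(137) = 137 − 1 = 136.
Multiply: 40 · 136 = 5440.

5440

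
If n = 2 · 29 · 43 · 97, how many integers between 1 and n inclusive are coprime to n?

112896

φ(2) = 2 − 1 = 1.
φ(29) = 29 − 1 = 28.
φ(43) = 43 − 1 = 42.
φ(97) = 97 − 1 = 96.
Since φ is multiplicative, φ(241918) = 1 · 28 · 42 · 96 = 112896.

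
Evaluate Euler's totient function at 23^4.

267674

φ(279841) = 279841 · (1 − 1/23)
       = 279841 · 22/23 = 267674.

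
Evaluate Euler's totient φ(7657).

6480

First factor: 7657 = 13 · 19 · 31.
φ(13) = 13 − 1 = 12.
φ(19) = 19 − 1 = 18.
φ(31) = 31 − 1 = 30.
Multiply: 12 · 18 · 30 = 6480.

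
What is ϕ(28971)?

18144

28971 = 3^3 · 29 · 37.
φ(28971) = 28971 · (1 − 1/3) · (1 − 1/29) · (1 − 1/37)
       = 28971 · 2016/3219 = 18144.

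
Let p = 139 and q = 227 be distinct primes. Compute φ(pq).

31188

φ(31553) = 31553 · (1 − 1/139) · (1 − 1/227)
       = 31553 · 31188/31553 = 31188.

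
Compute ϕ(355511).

295680

355511 = 13 × 23 × 29 × 41.
φ(355511) = 355511 · (1 − 1/13) · (1 − 1/23) · (1 − 1/29) · (1 − 1/41)
       = 355511 · 295680/355511 = 295680.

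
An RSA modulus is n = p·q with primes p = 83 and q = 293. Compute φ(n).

23944

φ(n) = (p − 1)(q − 1) = (83−1)(293−1) = 82·292 = 23944.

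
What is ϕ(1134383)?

997920

Factor 1134383: 1134383 = 23 × 31 × 37 × 43.
φ(23) = 23 − 1 = 22.
φ(31) = 31 − 1 = 30.
φ(37) = 37 − 1 = 36.
φ(43) = 43 − 1 = 42.
φ(1134383) = 22 × 30 × 36 × 42 = 997920.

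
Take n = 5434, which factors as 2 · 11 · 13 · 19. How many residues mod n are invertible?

φ(2) = 2 − 1 = 1.
φ(11) = 11 − 1 = 10.
φ(13) = 13 − 1 = 12.
φ(19) = 19 − 1 = 18.
φ(5434) = 1 × 10 × 12 × 18 = 2160.

2160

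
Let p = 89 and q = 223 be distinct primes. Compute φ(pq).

19536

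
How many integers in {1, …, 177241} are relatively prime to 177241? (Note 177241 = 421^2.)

φ(177241) = 177241 · (1 − 1/421)
       = 177241 · 420/421 = 176820.

176820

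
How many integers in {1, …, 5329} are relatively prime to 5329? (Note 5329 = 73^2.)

φ(73^2) = 73^1·(73−1) = 73·72 = 5256.

5256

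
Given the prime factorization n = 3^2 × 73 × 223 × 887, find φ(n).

φ(129955257) = 129955257 · (1 − 1/3) · (1 − 1/73) · (1 − 1/223) · (1 − 1/887)
       = 129955257 · 28323648/43318419 = 84970944.

84970944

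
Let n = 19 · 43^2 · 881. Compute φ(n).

28607040

φ(30950411) = 30950411 · (1 − 1/19) · (1 − 1/43) · (1 − 1/881)
       = 30950411 · 665280/719777 = 28607040.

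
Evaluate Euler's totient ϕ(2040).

Factor 2040: 2040 = 2^3 · 3 · 5 · 17.
φ(2^3) = 2^3 − 2^2 = 8 − 4 = 4.
φ(3) = 3 − 1 = 2.
φ(5) = 5 − 1 = 4.
φ(17) = 17 − 1 = 16.
Multiply: 4 · 2 · 4 · 16 = 512.

512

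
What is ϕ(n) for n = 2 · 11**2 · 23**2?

φ(128018) = 128018 · (1 − 1/2) · (1 − 1/11) · (1 − 1/23)
       = 128018 · 220/506 = 55660.

55660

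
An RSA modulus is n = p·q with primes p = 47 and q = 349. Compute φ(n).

16008

φ(n) = (p − 1)(q − 1) = (47−1)(349−1) = 46·348 = 16008.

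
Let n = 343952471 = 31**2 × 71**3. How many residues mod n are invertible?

328169100

φ(31^2) = 31^2 − 31^1 = 961 − 31 = 930.
φ(71^3) = 71^3 − 71^2 = 357911 − 5041 = 352870.
φ(343952471) = 930 × 352870 = 328169100.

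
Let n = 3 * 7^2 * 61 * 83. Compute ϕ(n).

413280

φ(3) = 3 − 1 = 2.
φ(7^2) = 7^1·(7−1) = 7·6 = 42.
φ(61) = 61 − 1 = 60.
φ(83) = 83 − 1 = 82.
Multiply: 2 · 42 · 60 · 82 = 413280.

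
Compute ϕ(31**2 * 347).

φ(31^2) = 31^2 − 31^1 = 961 − 31 = 930.
φ(347) = 347 − 1 = 346.
Multiply: 930 · 346 = 321780.

321780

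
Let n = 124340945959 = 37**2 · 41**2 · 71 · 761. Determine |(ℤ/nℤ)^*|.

φ(37^2) = 37^1·(37−1) = 37·36 = 1332.
φ(41^2) = 41^1·(41−1) = 41·40 = 1640.
φ(71) = 71 − 1 = 70.
φ(761) = 761 − 1 = 760.
Multiply: 1332 · 1640 · 70 · 760 = 116214336000.

116214336000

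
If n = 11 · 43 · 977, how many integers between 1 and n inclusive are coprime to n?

φ(462121) = 462121 · (1 − 1/11) · (1 − 1/43) · (1 − 1/977)
       = 462121 · 409920/462121 = 409920.

409920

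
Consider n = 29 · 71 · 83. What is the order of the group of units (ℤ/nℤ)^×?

φ(170897) = 170897 · (1 − 1/29) · (1 − 1/71) · (1 − 1/83)
       = 170897 · 160720/170897 = 160720.

160720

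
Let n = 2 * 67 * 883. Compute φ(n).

φ(118322) = 118322 · (1 − 1/2) · (1 − 1/67) · (1 − 1/883)
       = 118322 · 58212/118322 = 58212.

58212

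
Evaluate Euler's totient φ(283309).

233280

283309 = 13 · 19 · 31 · 37.
φ(13) = 13 − 1 = 12.
φ(19) = 19 − 1 = 18.
φ(31) = 31 − 1 = 30.
φ(37) = 37 − 1 = 36.
Multiply: 12 · 18 · 30 · 36 = 233280.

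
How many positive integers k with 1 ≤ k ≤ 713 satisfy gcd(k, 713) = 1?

First factor: 713 = 23 · 31.
φ(23) = 23 − 1 = 22.
φ(31) = 31 − 1 = 30.
φ(713) = 22 × 30 = 660.

660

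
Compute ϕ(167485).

120960

167485 = 5 × 19 × 41 × 43.
φ(167485) = 167485 · (1 − 1/5) · (1 − 1/19) · (1 − 1/41) · (1 − 1/43)
       = 167485 · 120960/167485 = 120960.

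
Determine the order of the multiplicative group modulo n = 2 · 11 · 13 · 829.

φ(237094) = 237094 · (1 − 1/2) · (1 − 1/11) · (1 − 1/13) · (1 − 1/829)
       = 237094 · 99360/237094 = 99360.

99360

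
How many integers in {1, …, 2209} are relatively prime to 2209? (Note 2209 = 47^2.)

2162

φ(47^2) = 47^1·(47−1) = 47·46 = 2162.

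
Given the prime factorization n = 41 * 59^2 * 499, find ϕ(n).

68166240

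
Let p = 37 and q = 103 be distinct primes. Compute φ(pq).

3672

For distinct primes, φ(pq) = (p−1)(q−1) = 36 × 102 = 3672.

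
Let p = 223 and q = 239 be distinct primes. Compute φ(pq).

φ(53297) = 53297 · (1 − 1/223) · (1 − 1/239)
       = 53297 · 52836/53297 = 52836.

52836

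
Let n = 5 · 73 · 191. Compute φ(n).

54720

φ(69715) = 69715 · (1 − 1/5) · (1 − 1/73) · (1 − 1/191)
       = 69715 · 54720/69715 = 54720.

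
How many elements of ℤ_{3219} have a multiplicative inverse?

3219 = 3 × 29 × 37.
φ(3219) = 3219 · (1 − 1/3) · (1 − 1/29) · (1 − 1/37)
       = 3219 · 2016/3219 = 2016.

2016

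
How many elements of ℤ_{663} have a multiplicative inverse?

First factor: 663 = 3 * 13 * 17.
φ(3) = 3 − 1 = 2.
φ(13) = 13 − 1 = 12.
φ(17) = 17 − 1 = 16.
φ(663) = 2 × 12 × 16 = 384.

384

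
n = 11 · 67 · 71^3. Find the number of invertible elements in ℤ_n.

φ(263780407) = 263780407 · (1 − 1/11) · (1 − 1/67) · (1 − 1/71)
       = 263780407 · 46200/52327 = 232894200.

232894200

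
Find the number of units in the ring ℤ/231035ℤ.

147840

231035 = 5 * 7^2 * 23 * 41.
φ(231035) = 231035 · (1 − 1/5) · (1 − 1/7) · (1 − 1/23) · (1 − 1/41)
       = 231035 · 21120/33005 = 147840.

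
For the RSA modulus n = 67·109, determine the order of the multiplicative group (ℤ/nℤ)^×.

φ(n) = (p − 1)(q − 1) = (67−1)(109−1) = 66·108 = 7128.

7128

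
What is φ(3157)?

3157 = 7 * 11 * 41.
φ(3157) = 3157 · (1 − 1/7) · (1 − 1/11) · (1 − 1/41)
       = 3157 · 2400/3157 = 2400.

2400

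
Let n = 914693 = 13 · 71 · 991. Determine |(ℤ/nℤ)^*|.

831600

φ(914693) = 914693 · (1 − 1/13) · (1 − 1/71) · (1 − 1/991)
       = 914693 · 831600/914693 = 831600.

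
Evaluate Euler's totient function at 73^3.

383688

φ(389017) = 389017 · (1 − 1/73)
       = 389017 · 72/73 = 383688.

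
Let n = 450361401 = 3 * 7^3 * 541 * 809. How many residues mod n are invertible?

256556160

φ(3) = 3 − 1 = 2.
φ(7^3) = 7^3 − 7^2 = 343 − 49 = 294.
φ(541) = 541 − 1 = 540.
φ(809) = 809 − 1 = 808.
φ(450361401) = 2 × 294 × 540 × 808 = 256556160.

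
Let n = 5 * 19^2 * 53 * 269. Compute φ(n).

19064448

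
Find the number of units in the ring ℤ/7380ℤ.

1920

7380 = 2^2 * 3^2 * 5 * 41.
φ(7380) = 7380 · (1 − 1/2) · (1 − 1/3) · (1 − 1/5) · (1 − 1/41)
       = 7380 · 320/1230 = 1920.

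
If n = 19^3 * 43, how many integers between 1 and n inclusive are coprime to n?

φ(294937) = 294937 · (1 − 1/19) · (1 − 1/43)
       = 294937 · 756/817 = 272916.

272916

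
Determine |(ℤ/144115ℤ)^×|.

First factor: 144115 = 5 · 19 · 37 · 41.
φ(144115) = 144115 · (1 − 1/5) · (1 − 1/19) · (1 − 1/37) · (1 − 1/41)
       = 144115 · 103680/144115 = 103680.

103680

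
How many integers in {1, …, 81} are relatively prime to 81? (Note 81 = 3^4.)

54

φ(81) = 81 · (1 − 1/3)
       = 81 · 2/3 = 54.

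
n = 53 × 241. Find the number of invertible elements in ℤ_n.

12480

φ(12773) = 12773 · (1 − 1/53) · (1 − 1/241)
       = 12773 · 12480/12773 = 12480.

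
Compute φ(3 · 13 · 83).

1968

φ(3) = 3 − 1 = 2.
φ(13) = 13 − 1 = 12.
φ(83) = 83 − 1 = 82.
φ(3237) = 2 × 12 × 82 = 1968.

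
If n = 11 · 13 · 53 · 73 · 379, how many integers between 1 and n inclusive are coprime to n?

169827840

φ(11) = 11 − 1 = 10.
φ(13) = 13 − 1 = 12.
φ(53) = 53 − 1 = 52.
φ(73) = 73 − 1 = 72.
φ(379) = 379 − 1 = 378.
Multiply: 10 · 12 · 52 · 72 · 378 = 169827840.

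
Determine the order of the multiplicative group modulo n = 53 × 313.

φ(53) = 53 − 1 = 52.
φ(313) = 313 − 1 = 312.
Multiply: 52 · 312 = 16224.

16224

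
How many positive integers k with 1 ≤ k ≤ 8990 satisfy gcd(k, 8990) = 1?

3360

Prime factorization: 8990 = 2 · 5 · 29 · 31.
φ(8990) = 8990 · (1 − 1/2) · (1 − 1/5) · (1 − 1/29) · (1 − 1/31)
       = 8990 · 3360/8990 = 3360.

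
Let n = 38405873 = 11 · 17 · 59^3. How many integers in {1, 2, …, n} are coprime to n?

32303680

φ(11) = 11 − 1 = 10.
φ(17) = 17 − 1 = 16.
φ(59^3) = 59^3 − 59^2 = 205379 − 3481 = 201898.
Multiply: 10 · 16 · 201898 = 32303680.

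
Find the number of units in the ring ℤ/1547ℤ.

1152

First factor: 1547 = 7 · 13 · 17.
φ(7) = 7 − 1 = 6.
φ(13) = 13 − 1 = 12.
φ(17) = 17 − 1 = 16.
Multiply: 6 · 12 · 16 = 1152.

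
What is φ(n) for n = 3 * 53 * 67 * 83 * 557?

312943488

φ(3) = 3 − 1 = 2.
φ(53) = 53 − 1 = 52.
φ(67) = 67 − 1 = 66.
φ(83) = 83 − 1 = 82.
φ(557) = 557 − 1 = 556.
φ(492498843) = 2 × 52 × 66 × 82 × 556 = 312943488.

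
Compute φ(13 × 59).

696

φ(13) = 13 − 1 = 12.
φ(59) = 59 − 1 = 58.
Since φ is multiplicative, φ(767) = 12 · 58 = 696.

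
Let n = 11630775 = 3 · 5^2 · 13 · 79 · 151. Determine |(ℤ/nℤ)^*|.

φ(3) = 3 − 1 = 2.
φ(5^2) = 5^2 − 5^1 = 25 − 5 = 20.
φ(13) = 13 − 1 = 12.
φ(79) = 79 − 1 = 78.
φ(151) = 151 − 1 = 150.
φ(11630775) = 2 × 20 × 12 × 78 × 150 = 5616000.

5616000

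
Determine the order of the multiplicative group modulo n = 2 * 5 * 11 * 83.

φ(2) = 2 − 1 = 1.
φ(5) = 5 − 1 = 4.
φ(11) = 11 − 1 = 10.
φ(83) = 83 − 1 = 82.
Multiply: 1 · 4 · 10 · 82 = 3280.

3280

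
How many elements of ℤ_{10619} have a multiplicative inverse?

8640

Prime factorization: 10619 = 7 · 37 · 41.
φ(7) = 7 − 1 = 6.
φ(37) = 37 − 1 = 36.
φ(41) = 41 − 1 = 40.
φ(10619) = 6 × 36 × 40 = 8640.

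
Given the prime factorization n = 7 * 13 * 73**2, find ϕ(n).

378432

φ(484939) = 484939 · (1 − 1/7) · (1 − 1/13) · (1 − 1/73)
       = 484939 · 5184/6643 = 378432.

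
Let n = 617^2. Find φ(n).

380072

φ(380689) = 380689 · (1 − 1/617)
       = 380689 · 616/617 = 380072.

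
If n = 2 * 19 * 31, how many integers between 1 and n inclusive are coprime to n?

540

φ(2) = 2 − 1 = 1.
φ(19) = 19 − 1 = 18.
φ(31) = 31 − 1 = 30.
Since φ is multiplicative, φ(1178) = 1 · 18 · 30 = 540.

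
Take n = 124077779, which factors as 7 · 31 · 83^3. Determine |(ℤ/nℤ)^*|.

101681640

φ(124077779) = 124077779 · (1 − 1/7) · (1 − 1/31) · (1 − 1/83)
       = 124077779 · 14760/18011 = 101681640.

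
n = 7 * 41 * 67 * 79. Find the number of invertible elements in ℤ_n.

φ(1519091) = 1519091 · (1 − 1/7) · (1 − 1/41) · (1 − 1/67) · (1 − 1/79)
       = 1519091 · 1235520/1519091 = 1235520.

1235520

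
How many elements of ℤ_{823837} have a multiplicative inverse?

First factor: 823837 = 7^2 · 17 · 23 · 43.
φ(7^2) = 7^1·(7−1) = 7·6 = 42.
φ(17) = 17 − 1 = 16.
φ(23) = 23 − 1 = 22.
φ(43) = 43 − 1 = 42.
Since φ is multiplicative, φ(823837) = 42 · 16 · 22 · 42 = 620928.

620928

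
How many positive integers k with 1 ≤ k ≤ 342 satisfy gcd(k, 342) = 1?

108

Factor 342: 342 = 2 × 3^2 × 19.
φ(2) = 2 − 1 = 1.
φ(3^2) = 3^2 − 3^1 = 9 − 3 = 6.
φ(19) = 19 − 1 = 18.
Multiply: 1 · 6 · 18 = 108.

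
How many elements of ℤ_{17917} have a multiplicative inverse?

Prime factorization: 17917 = 19 × 23 × 41.
φ(19) = 19 − 1 = 18.
φ(23) = 23 − 1 = 22.
φ(41) = 41 − 1 = 40.
Multiply: 18 · 22 · 40 = 15840.

15840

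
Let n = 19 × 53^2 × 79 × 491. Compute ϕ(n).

φ(19) = 19 − 1 = 18.
φ(53^2) = 53^1·(53−1) = 53·52 = 2756.
φ(79) = 79 − 1 = 78.
φ(491) = 491 − 1 = 490.
Multiply: 18 · 2756 · 78 · 490 = 1896017760.

1896017760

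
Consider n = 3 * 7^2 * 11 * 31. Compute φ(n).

25200

φ(50127) = 50127 · (1 − 1/3) · (1 − 1/7) · (1 − 1/11) · (1 − 1/31)
       = 50127 · 3600/7161 = 25200.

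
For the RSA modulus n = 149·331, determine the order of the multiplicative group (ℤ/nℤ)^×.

48840

φ(49319) = 49319 · (1 − 1/149) · (1 − 1/331)
       = 49319 · 48840/49319 = 48840.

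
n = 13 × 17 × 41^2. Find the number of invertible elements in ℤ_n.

314880

φ(371501) = 371501 · (1 − 1/13) · (1 − 1/17) · (1 − 1/41)
       = 371501 · 7680/9061 = 314880.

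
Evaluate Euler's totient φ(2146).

Factor 2146: 2146 = 2 * 29 * 37.
φ(2) = 2 − 1 = 1.
φ(29) = 29 − 1 = 28.
φ(37) = 37 − 1 = 36.
φ(2146) = 1 × 28 × 36 = 1008.

1008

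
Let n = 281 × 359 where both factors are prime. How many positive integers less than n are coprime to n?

100240

φ(281) = 281 − 1 = 280.
φ(359) = 359 − 1 = 358.
Multiply: 280 · 358 = 100240.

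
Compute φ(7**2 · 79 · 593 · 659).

φ(1512736477) = 1512736477 · (1 − 1/7) · (1 − 1/79) · (1 − 1/593) · (1 − 1/659)
       = 1512736477 · 182302848/216105211 = 1276119936.

1276119936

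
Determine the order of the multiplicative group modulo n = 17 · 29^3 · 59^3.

76068705664

φ(17) = 17 − 1 = 16.
φ(29^3) = 29^3 − 29^2 = 24389 − 841 = 23548.
φ(59^3) = 59^2·(59−1) = 3481·58 = 201898.
φ(85152803327) = 16 × 23548 × 201898 = 76068705664.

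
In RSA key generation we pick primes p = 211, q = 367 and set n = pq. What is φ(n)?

φ(211) = 211 − 1 = 210.
φ(367) = 367 − 1 = 366.
Multiply: 210 · 366 = 76860.

76860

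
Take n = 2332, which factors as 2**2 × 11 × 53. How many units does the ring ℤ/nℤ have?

1040

φ(2332) = 2332 · (1 − 1/2) · (1 − 1/11) · (1 − 1/53)
       = 2332 · 520/1166 = 1040.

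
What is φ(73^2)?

5256

φ(73^2) = 73^2 − 73^1 = 5329 − 73 = 5256.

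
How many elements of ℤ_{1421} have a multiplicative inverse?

1176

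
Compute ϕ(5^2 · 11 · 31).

6000

φ(5^2) = 5^1·(5−1) = 5·4 = 20.
φ(11) = 11 − 1 = 10.
φ(31) = 31 − 1 = 30.
φ(8525) = 20 × 10 × 30 = 6000.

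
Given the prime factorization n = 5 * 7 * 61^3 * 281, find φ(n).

1500307200

φ(5) = 5 − 1 = 4.
φ(7) = 7 − 1 = 6.
φ(61^3) = 61^3 − 61^2 = 226981 − 3721 = 223260.
φ(281) = 281 − 1 = 280.
Multiply: 4 · 6 · 223260 · 280 = 1500307200.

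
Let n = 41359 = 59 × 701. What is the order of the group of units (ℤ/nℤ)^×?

40600

φ(41359) = 41359 · (1 − 1/59) · (1 − 1/701)
       = 41359 · 40600/41359 = 40600.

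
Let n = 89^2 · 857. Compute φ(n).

φ(6788297) = 6788297 · (1 − 1/89) · (1 − 1/857)
       = 6788297 · 75328/76273 = 6704192.

6704192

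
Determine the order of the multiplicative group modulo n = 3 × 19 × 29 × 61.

60480

φ(3) = 3 − 1 = 2.
φ(19) = 19 − 1 = 18.
φ(29) = 29 − 1 = 28.
φ(61) = 61 − 1 = 60.
Multiply: 2 · 18 · 28 · 60 = 60480.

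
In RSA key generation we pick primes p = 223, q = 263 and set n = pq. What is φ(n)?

φ(n) = (p − 1)(q − 1) = (223−1)(263−1) = 222·262 = 58164.

58164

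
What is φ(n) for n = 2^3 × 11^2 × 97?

42240

φ(93896) = 93896 · (1 − 1/2) · (1 − 1/11) · (1 − 1/97)
       = 93896 · 960/2134 = 42240.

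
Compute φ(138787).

First factor: 138787 = 11**2 · 31 · 37.
φ(11^2) = 11^2 − 11^1 = 121 − 11 = 110.
φ(31) = 31 − 1 = 30.
φ(37) = 37 − 1 = 36.
Since φ is multiplicative, φ(138787) = 110 · 30 · 36 = 118800.

118800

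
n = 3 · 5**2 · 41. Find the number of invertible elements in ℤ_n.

φ(3075) = 3075 · (1 − 1/3) · (1 − 1/5) · (1 − 1/41)
       = 3075 · 320/615 = 1600.

1600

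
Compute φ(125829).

72000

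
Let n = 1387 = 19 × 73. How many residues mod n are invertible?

φ(19) = 19 − 1 = 18.
φ(73) = 73 − 1 = 72.
φ(1387) = 18 × 72 = 1296.

1296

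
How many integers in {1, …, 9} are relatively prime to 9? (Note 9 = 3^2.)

6

φ(3^2) = 3^1·(3−1) = 3·2 = 6.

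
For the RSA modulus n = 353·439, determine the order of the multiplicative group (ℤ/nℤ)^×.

For distinct primes, φ(pq) = (p−1)(q−1) = 352 × 438 = 154176.

154176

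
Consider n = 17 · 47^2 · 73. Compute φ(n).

2490624

φ(17) = 17 − 1 = 16.
φ(47^2) = 47^2 − 47^1 = 2209 − 47 = 2162.
φ(73) = 73 − 1 = 72.
Multiply: 16 · 2162 · 72 = 2490624.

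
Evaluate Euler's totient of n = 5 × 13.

φ(65) = 65 · (1 − 1/5) · (1 − 1/13)
       = 65 · 48/65 = 48.

48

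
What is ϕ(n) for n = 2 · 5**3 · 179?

φ(2) = 2 − 1 = 1.
φ(5^3) = 5^3 − 5^2 = 125 − 25 = 100.
φ(179) = 179 − 1 = 178.
Multiply: 1 · 100 · 178 = 17800.

17800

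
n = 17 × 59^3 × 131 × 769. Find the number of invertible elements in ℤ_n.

322519941120

φ(351724476377) = 351724476377 · (1 − 1/17) · (1 − 1/59) · (1 − 1/131) · (1 − 1/769)
       = 351724476377 · 92651520/101041217 = 322519941120.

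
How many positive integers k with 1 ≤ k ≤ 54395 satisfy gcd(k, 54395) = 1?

36960

Factor 54395: 54395 = 5 · 11 · 23 · 43.
φ(54395) = 54395 · (1 − 1/5) · (1 − 1/11) · (1 − 1/23) · (1 − 1/43)
       = 54395 · 36960/54395 = 36960.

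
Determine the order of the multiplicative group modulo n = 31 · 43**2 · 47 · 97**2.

23208111360

φ(31) = 31 − 1 = 30.
φ(43^2) = 43^1·(43−1) = 43·42 = 1806.
φ(47) = 47 − 1 = 46.
φ(97^2) = 97^1·(97−1) = 97·96 = 9312.
Multiply: 30 · 1806 · 46 · 9312 = 23208111360.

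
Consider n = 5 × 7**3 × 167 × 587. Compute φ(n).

114396576

φ(168119735) = 168119735 · (1 − 1/5) · (1 − 1/7) · (1 − 1/167) · (1 − 1/587)
       = 168119735 · 2334624/3431015 = 114396576.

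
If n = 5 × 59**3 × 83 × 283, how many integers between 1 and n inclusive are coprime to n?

φ(5) = 5 − 1 = 4.
φ(59^3) = 59^3 − 59^2 = 205379 − 3481 = 201898.
φ(83) = 83 − 1 = 82.
φ(283) = 283 − 1 = 282.
φ(24120736655) = 4 × 201898 × 82 × 282 = 18674757408.

18674757408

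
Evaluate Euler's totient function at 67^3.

φ(300763) = 300763 · (1 − 1/67)
       = 300763 · 66/67 = 296274.

296274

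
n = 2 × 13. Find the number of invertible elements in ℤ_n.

φ(26) = 26 · (1 − 1/2) · (1 − 1/13)
       = 26 · 12/26 = 12.

12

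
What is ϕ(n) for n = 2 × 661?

φ(2) = 2 − 1 = 1.
φ(661) = 661 − 1 = 660.
Since φ is multiplicative, φ(1322) = 1 · 660 = 660.

660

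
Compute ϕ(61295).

First factor: 61295 = 5 · 13 · 23 · 41.
φ(61295) = 61295 · (1 − 1/5) · (1 − 1/13) · (1 − 1/23) · (1 − 1/41)
       = 61295 · 42240/61295 = 42240.

42240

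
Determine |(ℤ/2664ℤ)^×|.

Factor 2664: 2664 = 2**3 × 3**2 × 37.
φ(2^3) = 2^2·(2−1) = 4·1 = 4.
φ(3^2) = 3^1·(3−1) = 3·2 = 6.
φ(37) = 37 − 1 = 36.
Since φ is multiplicative, φ(2664) = 4 · 6 · 36 = 864.

864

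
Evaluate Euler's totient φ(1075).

840

Prime factorization: 1075 = 5^2 · 43.
φ(1075) = 1075 · (1 − 1/5) · (1 − 1/43)
       = 1075 · 168/215 = 840.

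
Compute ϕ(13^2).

156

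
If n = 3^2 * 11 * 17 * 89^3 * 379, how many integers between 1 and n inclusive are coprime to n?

φ(3^2) = 3^1·(3−1) = 3·2 = 6.
φ(11) = 11 − 1 = 10.
φ(17) = 17 − 1 = 16.
φ(89^3) = 89^3 − 89^2 = 704969 − 7921 = 697048.
φ(379) = 379 − 1 = 378.
φ(449669411433) = 6 × 10 × 16 × 697048 × 378 = 252944778240.

252944778240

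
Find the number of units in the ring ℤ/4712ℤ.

Prime factorization: 4712 = 2^3 · 19 · 31.
φ(4712) = 4712 · (1 − 1/2) · (1 − 1/19) · (1 − 1/31)
       = 4712 · 540/1178 = 2160.

2160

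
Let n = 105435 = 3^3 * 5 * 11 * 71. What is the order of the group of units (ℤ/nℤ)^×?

50400

φ(105435) = 105435 · (1 − 1/3) · (1 − 1/5) · (1 − 1/11) · (1 − 1/71)
       = 105435 · 5600/11715 = 50400.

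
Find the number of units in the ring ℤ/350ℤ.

120

Prime factorization: 350 = 2 · 5**2 · 7.
φ(2) = 2 − 1 = 1.
φ(5^2) = 5^1·(5−1) = 5·4 = 20.
φ(7) = 7 − 1 = 6.
Since φ is multiplicative, φ(350) = 1 · 20 · 6 = 120.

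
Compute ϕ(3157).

3157 = 7 · 11 · 41.
φ(7) = 7 − 1 = 6.
φ(11) = 11 − 1 = 10.
φ(41) = 41 − 1 = 40.
Multiply: 6 · 10 · 40 = 2400.

2400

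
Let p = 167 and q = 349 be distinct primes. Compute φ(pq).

57768

For distinct primes, φ(pq) = (p−1)(q−1) = 166 × 348 = 57768.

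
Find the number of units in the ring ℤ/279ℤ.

279 = 3**2 * 31.
φ(3^2) = 3^1·(3−1) = 3·2 = 6.
φ(31) = 31 − 1 = 30.
φ(279) = 6 × 30 = 180.

180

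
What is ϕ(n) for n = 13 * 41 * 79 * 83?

φ(3494881) = 3494881 · (1 − 1/13) · (1 − 1/41) · (1 − 1/79) · (1 − 1/83)
       = 3494881 · 3070080/3494881 = 3070080.

3070080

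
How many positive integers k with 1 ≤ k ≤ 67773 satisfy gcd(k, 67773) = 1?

40320

First factor: 67773 = 3 * 19 * 29 * 41.
φ(67773) = 67773 · (1 − 1/3) · (1 − 1/19) · (1 − 1/29) · (1 − 1/41)
       = 67773 · 40320/67773 = 40320.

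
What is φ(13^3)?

φ(13^3) = 13^3 − 13^2 = 2197 − 169 = 2028.

2028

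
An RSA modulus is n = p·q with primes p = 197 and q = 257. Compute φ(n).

φ(pq) = (p−1)(q−1) = 196 · 256 = 50176.

50176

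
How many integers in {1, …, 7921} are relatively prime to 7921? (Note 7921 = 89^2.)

7832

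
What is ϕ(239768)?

Factor 239768: 239768 = 2**3 * 17 * 41 * 43.
φ(2^3) = 2^3 − 2^2 = 8 − 4 = 4.
φ(17) = 17 − 1 = 16.
φ(41) = 41 − 1 = 40.
φ(43) = 43 − 1 = 42.
Multiply: 4 · 16 · 40 · 42 = 107520.

107520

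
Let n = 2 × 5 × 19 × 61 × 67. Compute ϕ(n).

φ(2) = 2 − 1 = 1.
φ(5) = 5 − 1 = 4.
φ(19) = 19 − 1 = 18.
φ(61) = 61 − 1 = 60.
φ(67) = 67 − 1 = 66.
Since φ is multiplicative, φ(776530) = 1 · 4 · 18 · 60 · 66 = 285120.

285120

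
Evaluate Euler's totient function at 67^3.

296274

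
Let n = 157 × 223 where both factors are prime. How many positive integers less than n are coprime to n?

34632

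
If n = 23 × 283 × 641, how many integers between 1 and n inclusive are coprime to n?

φ(4172269) = 4172269 · (1 − 1/23) · (1 − 1/283) · (1 − 1/641)
       = 4172269 · 3970560/4172269 = 3970560.

3970560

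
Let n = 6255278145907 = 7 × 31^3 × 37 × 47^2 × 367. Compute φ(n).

4927596845760

φ(6255278145907) = 6255278145907 · (1 − 1/7) · (1 − 1/31) · (1 − 1/37) · (1 − 1/47) · (1 − 1/367)
       = 6255278145907 · 109097280/138492221 = 4927596845760.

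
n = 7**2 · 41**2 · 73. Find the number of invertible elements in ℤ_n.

4959360

φ(7^2) = 7^2 − 7^1 = 49 − 7 = 42.
φ(41^2) = 41^2 − 41^1 = 1681 − 41 = 1640.
φ(73) = 73 − 1 = 72.
φ(6012937) = 42 × 1640 × 72 = 4959360.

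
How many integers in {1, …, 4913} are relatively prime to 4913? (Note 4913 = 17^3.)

4624

φ(17^3) = 17^3 − 17^2 = 4913 − 289 = 4624.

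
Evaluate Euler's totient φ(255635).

188160

255635 = 5 * 29 * 41 * 43.
φ(5) = 5 − 1 = 4.
φ(29) = 29 − 1 = 28.
φ(41) = 41 − 1 = 40.
φ(43) = 43 − 1 = 42.
Since φ is multiplicative, φ(255635) = 4 · 28 · 40 · 42 = 188160.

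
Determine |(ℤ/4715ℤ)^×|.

Prime factorization: 4715 = 5 * 23 * 41.
φ(4715) = 4715 · (1 − 1/5) · (1 − 1/23) · (1 − 1/41)
       = 4715 · 3520/4715 = 3520.

3520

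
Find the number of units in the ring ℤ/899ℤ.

840

First factor: 899 = 29 * 31.
φ(29) = 29 − 1 = 28.
φ(31) = 31 − 1 = 30.
φ(899) = 28 × 30 = 840.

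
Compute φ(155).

120

155 = 5 · 31.
φ(5) = 5 − 1 = 4.
φ(31) = 31 − 1 = 30.
φ(155) = 4 × 30 = 120.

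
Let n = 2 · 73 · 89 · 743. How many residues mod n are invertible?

4701312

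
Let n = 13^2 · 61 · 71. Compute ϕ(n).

655200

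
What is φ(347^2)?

φ(347^2) = 347^2 − 347^1 = 120409 − 347 = 120062.

120062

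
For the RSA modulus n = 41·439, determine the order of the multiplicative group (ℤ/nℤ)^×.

17520

φ(17999) = 17999 · (1 − 1/41) · (1 − 1/439)
       = 17999 · 17520/17999 = 17520.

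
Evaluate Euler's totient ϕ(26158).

Prime factorization: 26158 = 2 · 11 · 29 · 41.
φ(26158) = 26158 · (1 − 1/2) · (1 − 1/11) · (1 − 1/29) · (1 − 1/41)
       = 26158 · 11200/26158 = 11200.

11200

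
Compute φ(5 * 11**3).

4840

φ(6655) = 6655 · (1 − 1/5) · (1 − 1/11)
       = 6655 · 40/55 = 4840.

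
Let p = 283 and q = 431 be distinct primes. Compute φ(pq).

φ(pq) = (p−1)(q−1) = 282 · 430 = 121260.

121260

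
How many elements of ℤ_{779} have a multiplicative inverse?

720

779 = 19 · 41.
φ(19) = 19 − 1 = 18.
φ(41) = 41 − 1 = 40.
Since φ is multiplicative, φ(779) = 18 · 40 = 720.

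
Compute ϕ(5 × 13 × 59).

2784

φ(3835) = 3835 · (1 − 1/5) · (1 − 1/13) · (1 − 1/59)
       = 3835 · 2784/3835 = 2784.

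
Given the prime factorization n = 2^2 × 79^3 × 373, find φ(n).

φ(735614188) = 735614188 · (1 − 1/2) · (1 − 1/79) · (1 − 1/373)
       = 735614188 · 29016/58934 = 362177712.

362177712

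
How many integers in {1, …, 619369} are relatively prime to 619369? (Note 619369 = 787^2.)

618582

φ(619369) = 619369 · (1 − 1/787)
       = 619369 · 786/787 = 618582.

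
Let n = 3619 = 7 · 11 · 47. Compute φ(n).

φ(3619) = 3619 · (1 − 1/7) · (1 − 1/11) · (1 − 1/47)
       = 3619 · 2760/3619 = 2760.

2760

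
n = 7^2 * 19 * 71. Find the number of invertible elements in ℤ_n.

52920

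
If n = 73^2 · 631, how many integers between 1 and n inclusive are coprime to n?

3311280

φ(3362599) = 3362599 · (1 − 1/73) · (1 − 1/631)
       = 3362599 · 45360/46063 = 3311280.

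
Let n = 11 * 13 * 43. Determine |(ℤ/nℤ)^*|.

φ(11) = 11 − 1 = 10.
φ(13) = 13 − 1 = 12.
φ(43) = 43 − 1 = 42.
Multiply: 10 · 12 · 42 = 5040.

5040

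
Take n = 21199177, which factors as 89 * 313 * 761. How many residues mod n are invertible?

20866560

φ(21199177) = 21199177 · (1 − 1/89) · (1 − 1/313) · (1 − 1/761)
       = 21199177 · 20866560/21199177 = 20866560.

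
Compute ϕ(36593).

36593 = 23 · 37 · 43.
φ(23) = 23 − 1 = 22.
φ(37) = 37 − 1 = 36.
φ(43) = 43 − 1 = 42.
φ(36593) = 22 × 36 × 42 = 33264.

33264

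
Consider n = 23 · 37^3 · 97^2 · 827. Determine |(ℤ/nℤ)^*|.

8339723352576

φ(23) = 23 − 1 = 22.
φ(37^3) = 37^3 − 37^2 = 50653 − 1369 = 49284.
φ(97^2) = 97^2 − 97^1 = 9409 − 97 = 9312.
φ(827) = 827 − 1 = 826.
φ(9065295938617) = 22 × 49284 × 9312 × 826 = 8339723352576.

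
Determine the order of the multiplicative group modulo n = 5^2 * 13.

240

φ(325) = 325 · (1 − 1/5) · (1 − 1/13)
       = 325 · 48/65 = 240.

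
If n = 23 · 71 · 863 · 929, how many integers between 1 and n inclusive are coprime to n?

φ(23) = 23 − 1 = 22.
φ(71) = 71 − 1 = 70.
φ(863) = 863 − 1 = 862.
φ(929) = 929 − 1 = 928.
Since φ is multiplicative, φ(1309220191) = 22 · 70 · 862 · 928 = 1231901440.

1231901440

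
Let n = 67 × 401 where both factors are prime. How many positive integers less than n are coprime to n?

26400

φ(67) = 67 − 1 = 66.
φ(401) = 401 − 1 = 400.
Multiply: 66 · 400 = 26400.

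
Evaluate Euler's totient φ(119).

96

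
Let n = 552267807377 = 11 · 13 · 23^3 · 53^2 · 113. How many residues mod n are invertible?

φ(11) = 11 − 1 = 10.
φ(13) = 13 − 1 = 12.
φ(23^3) = 23^3 − 23^2 = 12167 − 529 = 11638.
φ(53^2) = 53^2 − 53^1 = 2809 − 53 = 2756.
φ(113) = 113 − 1 = 112.
φ(552267807377) = 10 × 12 × 11638 × 2756 × 112 = 431078968320.

431078968320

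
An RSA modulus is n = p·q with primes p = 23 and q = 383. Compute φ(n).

8404

φ(8809) = 8809 · (1 − 1/23) · (1 − 1/383)
       = 8809 · 8404/8809 = 8404.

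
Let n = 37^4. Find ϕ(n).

φ(1874161) = 1874161 · (1 − 1/37)
       = 1874161 · 36/37 = 1823508.

1823508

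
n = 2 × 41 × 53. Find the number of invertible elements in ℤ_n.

2080

φ(4346) = 4346 · (1 − 1/2) · (1 − 1/41) · (1 − 1/53)
       = 4346 · 2080/4346 = 2080.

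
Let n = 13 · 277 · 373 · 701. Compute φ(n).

862444800

φ(13) = 13 − 1 = 12.
φ(277) = 277 − 1 = 276.
φ(373) = 373 − 1 = 372.
φ(701) = 701 − 1 = 700.
φ(941564273) = 12 × 276 × 372 × 700 = 862444800.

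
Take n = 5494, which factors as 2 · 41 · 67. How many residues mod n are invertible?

φ(2) = 2 − 1 = 1.
φ(41) = 41 − 1 = 40.
φ(67) = 67 − 1 = 66.
Since φ is multiplicative, φ(5494) = 1 · 40 · 66 = 2640.

2640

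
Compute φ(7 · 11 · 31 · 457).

820800

φ(7) = 7 − 1 = 6.
φ(11) = 11 − 1 = 10.
φ(31) = 31 − 1 = 30.
φ(457) = 457 − 1 = 456.
Multiply: 6 · 10 · 30 · 456 = 820800.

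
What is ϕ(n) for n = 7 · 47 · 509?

140208

φ(7) = 7 − 1 = 6.
φ(47) = 47 − 1 = 46.
φ(509) = 509 − 1 = 508.
Since φ is multiplicative, φ(167461) = 6 · 46 · 508 = 140208.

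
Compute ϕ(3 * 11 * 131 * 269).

φ(3) = 3 − 1 = 2.
φ(11) = 11 − 1 = 10.
φ(131) = 131 − 1 = 130.
φ(269) = 269 − 1 = 268.
Multiply: 2 · 10 · 130 · 268 = 696800.

696800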